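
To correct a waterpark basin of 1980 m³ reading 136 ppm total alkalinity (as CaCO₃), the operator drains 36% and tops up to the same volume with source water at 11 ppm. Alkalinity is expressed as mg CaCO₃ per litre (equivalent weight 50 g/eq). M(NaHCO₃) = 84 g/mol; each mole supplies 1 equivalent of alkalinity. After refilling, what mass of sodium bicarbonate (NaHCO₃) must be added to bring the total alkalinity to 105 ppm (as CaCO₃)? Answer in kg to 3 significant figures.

46.6 kg

Volume: 1980 m³ = 1,980,000 L.
After draining 36% and refilling: 136 × 0.64 + 11 × 0.36 = 91 ppm.
Deficit to target: 105 − 91 = 14 mg/L.
As CaCO₃: 14 mg/L × 1,980,000 L = 27,720 g; ÷ 50 g/eq ÷ 1 = 554.4 mol NaHCO₃.
Mass: 554.4 × 84 = 46,570 g.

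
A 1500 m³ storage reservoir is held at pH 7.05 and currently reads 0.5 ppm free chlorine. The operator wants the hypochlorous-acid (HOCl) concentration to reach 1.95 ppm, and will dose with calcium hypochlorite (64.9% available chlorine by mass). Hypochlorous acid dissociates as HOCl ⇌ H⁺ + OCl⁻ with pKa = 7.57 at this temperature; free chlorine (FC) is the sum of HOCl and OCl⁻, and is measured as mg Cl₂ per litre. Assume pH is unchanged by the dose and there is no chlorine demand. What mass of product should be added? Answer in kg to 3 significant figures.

4.71 kg

Volume: 1500 m³ = 1,500,000 L.
[OCl⁻]/[HOCl] = 10^(pH − pKa) = 10^(7.05 − 7.57) = 0.302; fraction as HOCl = 1/(1 + 0.302) = 0.7681.
Free chlorine required for 1.95 ppm HOCl: 1.95 / 0.7681 = 2.539 ppm.
FC to add: 2.539 − 0.5 = 2.039 mg/L as Cl₂.
Cl₂ equivalent: 2.039 mg/L × 1,500,000 L = 3058 g.
Product at 64.9% available Cl: 3058 / 0.649 = 4712 g.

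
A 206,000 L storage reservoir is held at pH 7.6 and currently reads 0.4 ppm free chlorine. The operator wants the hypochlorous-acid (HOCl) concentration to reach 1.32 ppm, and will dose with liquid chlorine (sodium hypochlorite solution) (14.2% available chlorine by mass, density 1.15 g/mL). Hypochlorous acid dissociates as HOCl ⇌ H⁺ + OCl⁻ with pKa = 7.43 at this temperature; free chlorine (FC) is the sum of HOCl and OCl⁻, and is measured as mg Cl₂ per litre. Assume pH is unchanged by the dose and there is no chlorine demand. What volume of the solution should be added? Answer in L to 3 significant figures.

3.62 L

[OCl⁻]/[HOCl] = 10^(pH − pKa) = 10^(7.6 − 7.43) = 1.479; fraction as HOCl = 1/(1 + 1.479) = 0.4034.
Free chlorine required for 1.32 ppm HOCl: 1.32 / 0.4034 = 3.272 ppm.
FC to add: 3.272 − 0.4 = 2.872 mg/L as Cl₂.
Cl₂ equivalent: 2.872 mg/L × 206,000 L = 591.7 g.
Product at 14.2% available Cl: 591.7 / 0.142 = 4167 g.
Volume: 4167 g ÷ 1.15 g/mL = 3624 mL.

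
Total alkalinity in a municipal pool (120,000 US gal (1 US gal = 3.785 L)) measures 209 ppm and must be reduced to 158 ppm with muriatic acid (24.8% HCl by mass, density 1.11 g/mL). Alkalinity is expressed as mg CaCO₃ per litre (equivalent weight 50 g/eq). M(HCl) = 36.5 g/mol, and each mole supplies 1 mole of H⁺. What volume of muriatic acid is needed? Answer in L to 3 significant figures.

Volume: 120,000 US gal × 3.785 L/gal = 454,200 L.
Alkalinity to neutralize: (209 − 158) = 51 mg/L as CaCO₃ × 454,200 L = 23,160 g as CaCO₃.
Equivalents of H⁺ required: 23,160 ÷ 50 g/eq = 463.3 eq = 463.3 mol HCl.
Mass of HCl: 463.3 × 36.5 = 16,910 g.
Mass of 24.8% solution: 16,910 / 0.248 = 68,180 g.
Volume: 68,180 g ÷ 1.11 g/mL = 61,430 mL.

61.4 L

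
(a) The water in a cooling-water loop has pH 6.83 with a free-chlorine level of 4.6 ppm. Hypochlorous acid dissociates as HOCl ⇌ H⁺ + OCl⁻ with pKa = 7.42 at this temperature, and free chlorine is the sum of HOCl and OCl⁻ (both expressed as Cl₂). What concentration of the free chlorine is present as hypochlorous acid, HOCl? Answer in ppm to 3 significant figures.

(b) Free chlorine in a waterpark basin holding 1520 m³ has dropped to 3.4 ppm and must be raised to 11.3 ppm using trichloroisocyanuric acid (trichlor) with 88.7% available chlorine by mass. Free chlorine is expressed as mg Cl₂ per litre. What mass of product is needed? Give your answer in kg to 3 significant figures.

(a) 3.66 ppm; (b) 13.5 kg

(a) [OCl⁻]/[HOCl] = 10^(pH − pKa) = 10^(6.83 − 7.42) = 10^-0.59 = 0.257.
(a) Fraction as HOCl = 1 / (1 + 0.257) = 0.7955.
(a) HOCl = 0.7955 × 4.6 ppm = 3.659 ppm.

(b) Volume: 1520 m³ = 1,520,000 L.
(b) Chlorine deficit: 11.3 − 3.4 = 7.9 ppm = 7.9 mg/L as Cl₂.
(b) Cl₂ equivalent needed: 7.9 mg/L × 1,520,000 L = 12,010,000 mg = 12,010 g.
(b) Product at 88.7% available chlorine: 12,010 / 0.887 = 13,540 g.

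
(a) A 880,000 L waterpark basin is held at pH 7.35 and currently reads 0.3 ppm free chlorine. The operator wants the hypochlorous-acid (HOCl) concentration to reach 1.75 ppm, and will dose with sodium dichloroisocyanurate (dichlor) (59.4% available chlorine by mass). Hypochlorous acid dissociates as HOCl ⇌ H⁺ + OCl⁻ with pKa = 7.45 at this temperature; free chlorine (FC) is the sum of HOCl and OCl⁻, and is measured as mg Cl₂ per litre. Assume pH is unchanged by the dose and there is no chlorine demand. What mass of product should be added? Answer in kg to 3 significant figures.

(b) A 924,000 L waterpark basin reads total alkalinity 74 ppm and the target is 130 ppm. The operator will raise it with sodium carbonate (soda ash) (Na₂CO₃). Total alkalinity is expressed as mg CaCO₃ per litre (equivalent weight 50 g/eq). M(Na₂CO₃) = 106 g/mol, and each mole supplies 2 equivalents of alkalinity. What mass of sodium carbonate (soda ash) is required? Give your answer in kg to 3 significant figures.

(a) 4.21 kg; (b) 54.8 kg

(a) [OCl⁻]/[HOCl] = 10^(pH − pKa) = 10^(7.35 − 7.45) = 0.7943; fraction as HOCl = 1/(1 + 0.7943) = 0.5573.
(a) Free chlorine required for 1.75 ppm HOCl: 1.75 / 0.5573 = 3.14 ppm.
(a) FC to add: 3.14 − 0.3 = 2.84 mg/L as Cl₂.
(a) Cl₂ equivalent: 2.84 mg/L × 880,000 L = 2499 g.
(a) Product at 59.4% available Cl: 2499 / 0.594 = 4208 g.

(b) Alkalinity to add: (130 − 74) = 56 mg/L as CaCO₃ × 924,000 L = 51,740 g as CaCO₃.
(b) Equivalents: 51,740 g ÷ 50 g/eq = 1035 eq.
(b) Each mole of Na₂CO₃ supplies 2 eq, so 1035 / 2 = 517.4 mol.
(b) Mass: 517.4 mol × 106 g/mol = 54,850 g.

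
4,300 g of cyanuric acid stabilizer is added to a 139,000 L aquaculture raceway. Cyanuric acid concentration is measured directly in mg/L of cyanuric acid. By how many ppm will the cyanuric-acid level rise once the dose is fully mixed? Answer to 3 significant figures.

Rise: 4,300 g / 139,000 L × 1000 = 30.94 mg/L.

30.9 ppm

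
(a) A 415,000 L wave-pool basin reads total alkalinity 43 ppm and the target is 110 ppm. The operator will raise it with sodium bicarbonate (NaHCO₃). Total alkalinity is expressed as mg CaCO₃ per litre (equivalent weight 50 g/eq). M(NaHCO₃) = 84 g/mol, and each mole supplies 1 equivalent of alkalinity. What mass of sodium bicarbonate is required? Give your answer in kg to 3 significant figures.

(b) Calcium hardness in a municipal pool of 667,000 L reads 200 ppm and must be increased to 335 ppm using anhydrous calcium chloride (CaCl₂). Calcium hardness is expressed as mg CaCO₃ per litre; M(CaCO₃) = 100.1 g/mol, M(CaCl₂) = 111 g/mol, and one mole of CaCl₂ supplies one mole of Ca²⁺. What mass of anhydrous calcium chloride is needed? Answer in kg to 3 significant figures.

(a) Alkalinity to add: (110 − 43) = 67 mg/L as CaCO₃ × 415,000 L = 27,800 g as CaCO₃.
(a) Equivalents: 27,800 g ÷ 50 g/eq = 556.1 eq.
(a) NaHCO₃ supplies 1 eq per mole → 556.1 mol.
(a) Mass: 556.1 mol × 84 g/mol = 46,710 g.

(b) Hardness to add: (335 − 200) = 135 mg/L as CaCO₃ × 667,000 L = 90,040 g as CaCO₃.
(b) Moles of Ca²⁺ (1 mol Ca²⁺ ≡ 1 mol CaCO₃): 90,040 / 100.1 g/mol = 899.6 mol.
(b) Mass of CaCl₂: 899.6 × 111 = 99,850 g.

(a) 46.7 kg; (b) 99.9 kg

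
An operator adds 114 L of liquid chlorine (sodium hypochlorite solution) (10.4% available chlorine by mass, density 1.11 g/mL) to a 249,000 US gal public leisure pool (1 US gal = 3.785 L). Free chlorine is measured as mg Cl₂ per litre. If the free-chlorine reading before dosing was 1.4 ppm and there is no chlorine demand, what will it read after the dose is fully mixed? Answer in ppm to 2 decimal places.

Volume: 249,000 US gal × 3.785 L/gal = 942,465 L.
Mass of solution: 114 L × 1000 mL/L × 1.11 g/mL = 126,500 g.
Available chlorine delivered: 126,500 g × 0.104 = 13,160 g as Cl₂.
Concentration rise: 13,160 g / 942,465 L = 13.96 mg/L = 13.96 ppm.
Final FC: 1.4 + 13.96 = 15.36 ppm.

15.36 ppm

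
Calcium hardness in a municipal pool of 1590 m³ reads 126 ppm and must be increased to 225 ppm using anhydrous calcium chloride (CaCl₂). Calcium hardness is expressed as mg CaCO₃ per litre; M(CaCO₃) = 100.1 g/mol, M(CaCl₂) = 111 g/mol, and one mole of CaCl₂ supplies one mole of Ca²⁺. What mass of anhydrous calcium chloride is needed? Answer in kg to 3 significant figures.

Volume: 1590 m³ = 1,590,000 L.
Hardness to add: (225 − 126) = 99 mg/L as CaCO₃ × 1,590,000 L = 157,400 g as CaCO₃.
Moles of Ca²⁺ (1 mol Ca²⁺ ≡ 1 mol CaCO₃): 157,400 / 100.1 g/mol = 1573 mol.
Mass of CaCl₂: 1573 × 111 = 174,600 g.

175 kg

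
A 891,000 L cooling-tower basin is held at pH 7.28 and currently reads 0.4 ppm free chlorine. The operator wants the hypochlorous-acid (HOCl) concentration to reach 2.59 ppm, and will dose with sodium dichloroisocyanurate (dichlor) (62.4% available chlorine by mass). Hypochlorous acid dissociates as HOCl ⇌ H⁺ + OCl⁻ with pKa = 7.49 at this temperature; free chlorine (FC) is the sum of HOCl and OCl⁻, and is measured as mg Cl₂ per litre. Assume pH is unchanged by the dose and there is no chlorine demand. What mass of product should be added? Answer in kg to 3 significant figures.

5.41 kg

[OCl⁻]/[HOCl] = 10^(pH − pKa) = 10^(7.28 − 7.49) = 0.6166; fraction as HOCl = 1/(1 + 0.6166) = 0.6186.
Free chlorine required for 2.59 ppm HOCl: 2.59 / 0.6186 = 4.187 ppm.
FC to add: 4.187 − 0.4 = 3.787 mg/L as Cl₂.
Cl₂ equivalent: 3.787 mg/L × 891,000 L = 3374 g.
Product at 62.4% available Cl: 3374 / 0.624 = 5407 g.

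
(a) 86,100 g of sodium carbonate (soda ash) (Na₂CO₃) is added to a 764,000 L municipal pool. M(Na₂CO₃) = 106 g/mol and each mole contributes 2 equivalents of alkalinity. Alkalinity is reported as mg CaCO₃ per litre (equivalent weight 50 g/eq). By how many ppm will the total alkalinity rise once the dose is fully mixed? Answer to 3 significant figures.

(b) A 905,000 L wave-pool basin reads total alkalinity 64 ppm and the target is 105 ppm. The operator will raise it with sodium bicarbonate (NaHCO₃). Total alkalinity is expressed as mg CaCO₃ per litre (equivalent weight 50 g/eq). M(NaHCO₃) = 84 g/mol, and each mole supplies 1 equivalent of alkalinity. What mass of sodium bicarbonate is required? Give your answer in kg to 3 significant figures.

(a) 106 ppm; (b) 62.3 kg

(a) Moles of Na₂CO₃: 86,100 g ÷ 106 g/mol = 812.3 mol → 1625 eq of alkalinity.
(a) As CaCO₃: 1625 eq × 50 g/eq = 81,230 g.
(a) Rise: 81,230 g / 764,000 L × 1000 = 106.3 mg/L.

(b) Alkalinity to add: (105 − 64) = 41 mg/L as CaCO₃ × 905,000 L = 37,100 g as CaCO₃.
(b) Equivalents: 37,100 g ÷ 50 g/eq = 742.1 eq.
(b) NaHCO₃ supplies 1 eq per mole → 742.1 mol.
(b) Mass: 742.1 mol × 84 g/mol = 62,340 g.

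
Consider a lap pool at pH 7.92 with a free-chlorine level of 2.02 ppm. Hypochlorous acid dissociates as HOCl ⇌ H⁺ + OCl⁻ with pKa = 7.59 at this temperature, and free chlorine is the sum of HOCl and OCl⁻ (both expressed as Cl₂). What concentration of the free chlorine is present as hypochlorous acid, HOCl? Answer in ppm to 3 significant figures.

[OCl⁻]/[HOCl] = 10^(pH − pKa) = 10^(7.92 − 7.59) = 10^0.33 = 2.138.
Fraction as HOCl = 1 / (1 + 2.138) = 0.3187.
HOCl = 0.3187 × 2.02 ppm = 0.6437 ppm.

0.644 ppm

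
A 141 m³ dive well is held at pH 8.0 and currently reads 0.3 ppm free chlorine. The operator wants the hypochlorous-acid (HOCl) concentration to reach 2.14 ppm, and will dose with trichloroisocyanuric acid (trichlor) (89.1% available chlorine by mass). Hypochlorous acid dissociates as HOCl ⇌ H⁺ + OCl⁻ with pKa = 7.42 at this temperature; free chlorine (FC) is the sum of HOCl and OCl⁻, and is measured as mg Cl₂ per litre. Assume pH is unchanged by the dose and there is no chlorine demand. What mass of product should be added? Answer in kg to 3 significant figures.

1.58 kg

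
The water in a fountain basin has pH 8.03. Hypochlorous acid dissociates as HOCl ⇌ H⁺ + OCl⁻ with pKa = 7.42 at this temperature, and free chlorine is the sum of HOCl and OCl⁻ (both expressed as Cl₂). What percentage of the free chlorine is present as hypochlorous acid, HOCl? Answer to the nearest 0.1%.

19.7%

[OCl⁻]/[HOCl] = 10^(pH − pKa) = 10^(8.03 − 7.42) = 10^0.61 = 4.074.
Fraction as HOCl = 1 / (1 + 4.074) = 0.1971.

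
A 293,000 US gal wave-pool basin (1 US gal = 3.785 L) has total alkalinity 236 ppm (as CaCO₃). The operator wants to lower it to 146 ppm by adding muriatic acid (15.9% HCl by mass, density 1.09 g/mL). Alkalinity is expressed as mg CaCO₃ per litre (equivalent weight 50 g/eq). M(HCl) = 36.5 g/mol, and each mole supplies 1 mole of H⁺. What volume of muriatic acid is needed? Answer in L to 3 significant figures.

420 L

Volume: 293,000 US gal × 3.785 L/gal = 1,109,005 L.
Alkalinity to neutralize: (236 − 146) = 90 mg/L as CaCO₃ × 1,109,005 L = 99,810 g as CaCO₃.
Equivalents of H⁺ required: 99,810 ÷ 50 g/eq = 1996 eq = 1996 mol HCl.
Mass of HCl: 1996 × 36.5 = 72,860 g.
Mass of 15.9% solution: 72,860 / 0.159 = 458,200 g.
Volume: 458,200 g ÷ 1.09 g/mL = 420,400 mL.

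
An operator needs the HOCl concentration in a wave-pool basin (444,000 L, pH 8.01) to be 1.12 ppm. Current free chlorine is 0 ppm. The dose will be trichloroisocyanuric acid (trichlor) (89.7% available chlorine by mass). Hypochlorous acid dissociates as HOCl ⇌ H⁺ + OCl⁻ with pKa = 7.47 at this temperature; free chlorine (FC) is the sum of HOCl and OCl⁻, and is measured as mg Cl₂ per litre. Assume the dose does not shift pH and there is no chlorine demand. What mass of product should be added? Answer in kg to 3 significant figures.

2.48 kg

[OCl⁻]/[HOCl] = 10^(pH − pKa) = 10^(8.01 − 7.47) = 3.467; fraction as HOCl = 1/(1 + 3.467) = 0.2238.
Free chlorine required for 1.12 ppm HOCl: 1.12 / 0.2238 = 5.003 ppm.
FC to add: 5.003 − 0 = 5.003 mg/L as Cl₂.
Cl₂ equivalent: 5.003 mg/L × 444,000 L = 2222 g.
Product at 89.7% available Cl: 2222 / 0.897 = 2477 g.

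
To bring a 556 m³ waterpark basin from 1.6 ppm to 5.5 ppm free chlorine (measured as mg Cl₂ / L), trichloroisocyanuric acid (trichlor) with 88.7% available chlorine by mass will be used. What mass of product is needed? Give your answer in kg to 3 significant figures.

2.44 kg

Volume: 556 m³ = 556,000 L.
Chlorine deficit: 5.5 − 1.6 = 3.9 ppm = 3.9 mg/L as Cl₂.
Cl₂ equivalent needed: 3.9 mg/L × 556,000 L = 2,168,000 mg = 2168 g.
Product at 88.7% available chlorine: 2168 / 0.887 = 2445 g.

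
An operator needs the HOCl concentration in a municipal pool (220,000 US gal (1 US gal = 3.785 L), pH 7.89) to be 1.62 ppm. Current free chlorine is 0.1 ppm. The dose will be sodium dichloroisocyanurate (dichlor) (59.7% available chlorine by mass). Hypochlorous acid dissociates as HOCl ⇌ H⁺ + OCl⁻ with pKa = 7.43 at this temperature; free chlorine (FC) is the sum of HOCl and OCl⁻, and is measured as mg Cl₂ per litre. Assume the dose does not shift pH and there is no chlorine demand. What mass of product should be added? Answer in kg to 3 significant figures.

8.64 kg

Volume: 220,000 US gal × 3.785 L/gal = 832,700 L.
[OCl⁻]/[HOCl] = 10^(pH − pKa) = 10^(7.89 − 7.43) = 2.884; fraction as HOCl = 1/(1 + 2.884) = 0.2575.
Free chlorine required for 1.62 ppm HOCl: 1.62 / 0.2575 = 6.292 ppm.
FC to add: 6.292 − 0.1 = 6.192 mg/L as Cl₂.
Cl₂ equivalent: 6.192 mg/L × 832,700 L = 5156 g.
Product at 59.7% available Cl: 5156 / 0.597 = 8637 g.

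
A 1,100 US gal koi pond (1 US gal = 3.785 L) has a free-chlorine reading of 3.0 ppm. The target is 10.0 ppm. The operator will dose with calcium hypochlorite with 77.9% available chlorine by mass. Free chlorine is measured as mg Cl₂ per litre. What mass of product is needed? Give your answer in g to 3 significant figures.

37.4 g

Volume: 1,100 US gal × 3.785 L/gal = 4,164 L.
Chlorine deficit: 10.0 − 3.0 = 7 ppm = 7 mg/L as Cl₂.
Cl₂ equivalent needed: 7 mg/L × 4,164 L = 29,140 mg = 29.14 g.
Product at 77.9% available chlorine: 29.14 / 0.779 = 37.41 g.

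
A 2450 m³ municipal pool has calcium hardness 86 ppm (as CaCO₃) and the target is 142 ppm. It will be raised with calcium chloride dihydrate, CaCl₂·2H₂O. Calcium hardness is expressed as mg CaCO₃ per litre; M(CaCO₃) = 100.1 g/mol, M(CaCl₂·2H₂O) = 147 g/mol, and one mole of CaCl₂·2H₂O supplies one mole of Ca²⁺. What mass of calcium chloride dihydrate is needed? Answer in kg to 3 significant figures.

201 kg

Volume: 2450 m³ = 2,450,000 L.
Hardness to add: (142 − 86) = 56 mg/L as CaCO₃ × 2,450,000 L = 137,200 g as CaCO₃.
Moles of Ca²⁺ (1 mol Ca²⁺ ≡ 1 mol CaCO₃): 137,200 / 100.1 g/mol = 1371 mol.
Mass of CaCl₂·2H₂O: 1371 × 147 = 201,500 g.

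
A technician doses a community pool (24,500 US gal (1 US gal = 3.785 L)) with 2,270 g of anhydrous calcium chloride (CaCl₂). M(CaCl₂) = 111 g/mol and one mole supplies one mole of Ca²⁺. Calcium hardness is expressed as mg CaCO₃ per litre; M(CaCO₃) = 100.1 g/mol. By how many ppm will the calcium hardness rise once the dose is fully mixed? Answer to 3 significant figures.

22.1 ppm

Volume: 24,500 US gal × 3.785 L/gal = 92,732 L.
Moles of Ca²⁺: 2,270 g ÷ 111 g/mol = 20.45 mol.
As CaCO₃: 20.45 mol × 100.1 g/mol = 2047 g.
Rise: 2047 g / 92,732 L × 1000 = 22.08 mg/L.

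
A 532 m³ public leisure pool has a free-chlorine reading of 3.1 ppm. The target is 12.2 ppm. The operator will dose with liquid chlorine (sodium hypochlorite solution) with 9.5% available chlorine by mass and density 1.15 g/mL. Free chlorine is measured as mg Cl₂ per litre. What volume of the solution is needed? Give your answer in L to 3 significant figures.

Volume: 532 m³ = 532,000 L.
Chlorine deficit: 12.2 − 3.1 = 9.1 ppm = 9.1 mg/L as Cl₂.
Cl₂ equivalent needed: 9.1 mg/L × 532,000 L = 4,841,000 mg = 4841 g.
Product at 9.5% available chlorine: 4841 / 0.095 = 50,960 g.
Volume at density 1.15 g/mL: 50,960 g ÷ 1.15 g/mL = 44,310 mL.

44.3 L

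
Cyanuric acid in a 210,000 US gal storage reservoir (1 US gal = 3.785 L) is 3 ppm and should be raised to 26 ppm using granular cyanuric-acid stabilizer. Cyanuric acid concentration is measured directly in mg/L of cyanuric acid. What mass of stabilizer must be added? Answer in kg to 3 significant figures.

Volume: 210,000 US gal × 3.785 L/gal = 794,850 L.
CYA to add: (26 − 3) = 23 mg/L × 794,850 L = 18,280 g cyanuric acid.

18.3 kg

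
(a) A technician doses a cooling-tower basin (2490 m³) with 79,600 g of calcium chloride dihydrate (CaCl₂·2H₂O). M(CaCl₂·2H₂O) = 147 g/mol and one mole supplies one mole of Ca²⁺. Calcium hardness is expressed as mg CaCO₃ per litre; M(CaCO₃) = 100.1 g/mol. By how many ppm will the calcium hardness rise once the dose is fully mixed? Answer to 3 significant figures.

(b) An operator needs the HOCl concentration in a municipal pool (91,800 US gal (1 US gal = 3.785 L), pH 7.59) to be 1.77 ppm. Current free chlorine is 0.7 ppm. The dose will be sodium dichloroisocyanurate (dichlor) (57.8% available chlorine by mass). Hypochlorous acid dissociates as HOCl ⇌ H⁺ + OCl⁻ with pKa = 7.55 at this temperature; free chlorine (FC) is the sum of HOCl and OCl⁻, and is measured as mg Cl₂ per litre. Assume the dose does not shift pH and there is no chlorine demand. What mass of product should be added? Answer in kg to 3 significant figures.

(a) 21.8 ppm; (b) 1.81 kg

(a) Volume: 2490 m³ = 2,490,000 L.
(a) Moles of Ca²⁺: 79,600 g ÷ 147 g/mol = 541.5 mol.
(a) As CaCO₃: 541.5 mol × 100.1 g/mol = 54,200 g.
(a) Rise: 54,200 g / 2,490,000 L × 1000 = 21.77 mg/L.

(b) Volume: 91,800 US gal × 3.785 L/gal = 347,463 L.
(b) [OCl⁻]/[HOCl] = 10^(pH − pKa) = 10^(7.59 − 7.55) = 1.096; fraction as HOCl = 1/(1 + 1.096) = 0.477.
(b) Free chlorine required for 1.77 ppm HOCl: 1.77 / 0.477 = 3.711 ppm.
(b) FC to add: 3.711 − 0.7 = 3.011 mg/L as Cl₂.
(b) Cl₂ equivalent: 3.011 mg/L × 347,463 L = 1046 g.
(b) Product at 57.8% available Cl: 1046 / 0.578 = 1810 g.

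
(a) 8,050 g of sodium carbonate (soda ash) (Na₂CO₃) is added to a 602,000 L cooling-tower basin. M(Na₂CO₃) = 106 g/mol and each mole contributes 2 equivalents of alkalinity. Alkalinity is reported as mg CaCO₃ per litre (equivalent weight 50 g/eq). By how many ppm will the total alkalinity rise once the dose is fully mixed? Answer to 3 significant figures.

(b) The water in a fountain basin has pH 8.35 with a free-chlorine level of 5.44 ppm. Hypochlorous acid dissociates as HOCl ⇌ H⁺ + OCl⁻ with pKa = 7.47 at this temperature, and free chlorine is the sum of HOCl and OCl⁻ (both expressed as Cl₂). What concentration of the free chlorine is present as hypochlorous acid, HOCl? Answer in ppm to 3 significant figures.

(a) 12.6 ppm; (b) 0.634 ppm

(a) Moles of Na₂CO₃: 8,050 g ÷ 106 g/mol = 75.94 mol → 151.9 eq of alkalinity.
(a) As CaCO₃: 151.9 eq × 50 g/eq = 7594 g.
(a) Rise: 7594 g / 602,000 L × 1000 = 12.62 mg/L.

(b) [OCl⁻]/[HOCl] = 10^(pH − pKa) = 10^(8.35 − 7.47) = 10^0.88 = 7.586.
(b) Fraction as HOCl = 1 / (1 + 7.586) = 0.1165.
(b) HOCl = 0.1165 × 5.44 ppm = 0.6336 ppm.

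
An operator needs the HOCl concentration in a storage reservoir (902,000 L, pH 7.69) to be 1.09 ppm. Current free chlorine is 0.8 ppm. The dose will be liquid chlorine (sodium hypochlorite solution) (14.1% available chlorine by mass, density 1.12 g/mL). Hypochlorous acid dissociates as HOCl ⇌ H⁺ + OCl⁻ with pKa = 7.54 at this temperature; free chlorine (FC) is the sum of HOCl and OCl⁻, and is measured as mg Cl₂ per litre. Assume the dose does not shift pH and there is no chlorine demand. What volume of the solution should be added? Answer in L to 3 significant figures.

[OCl⁻]/[HOCl] = 10^(pH − pKa) = 10^(7.69 − 7.54) = 1.413; fraction as HOCl = 1/(1 + 1.413) = 0.4145.
Free chlorine required for 1.09 ppm HOCl: 1.09 / 0.4145 = 2.63 ppm.
FC to add: 2.63 − 0.8 = 1.83 mg/L as Cl₂.
Cl₂ equivalent: 1.83 mg/L × 902,000 L = 1650 g.
Product at 14.1% available Cl: 1650 / 0.141 = 11,700 g.
Volume: 11,700 g ÷ 1.12 g/mL = 10,450 mL.

10.5 L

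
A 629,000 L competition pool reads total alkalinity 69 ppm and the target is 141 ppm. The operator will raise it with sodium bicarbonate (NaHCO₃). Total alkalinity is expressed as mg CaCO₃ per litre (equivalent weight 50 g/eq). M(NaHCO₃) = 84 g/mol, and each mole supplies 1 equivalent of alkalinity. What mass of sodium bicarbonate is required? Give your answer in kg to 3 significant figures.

76.1 kg

Alkalinity to add: (141 − 69) = 72 mg/L as CaCO₃ × 629,000 L = 45,290 g as CaCO₃.
Equivalents: 45,290 g ÷ 50 g/eq = 905.8 eq.
NaHCO₃ supplies 1 eq per mole → 905.8 mol.
Mass: 905.8 mol × 84 g/mol = 76,080 g.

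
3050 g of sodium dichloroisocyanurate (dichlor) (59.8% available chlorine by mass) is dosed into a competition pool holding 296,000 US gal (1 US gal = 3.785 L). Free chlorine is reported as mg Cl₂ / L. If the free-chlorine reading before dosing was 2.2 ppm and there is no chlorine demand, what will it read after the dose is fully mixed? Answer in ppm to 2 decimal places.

3.83 ppm

Volume: 296,000 US gal × 3.785 L/gal = 1,120,360 L.
Available chlorine delivered: 3050 g × 0.598 = 1824 g as Cl₂.
Concentration rise: 1824 g / 1,120,360 L = 1.628 mg/L = 1.63 ppm.
Final FC: 2.2 + 1.63 = 3.83 ppm.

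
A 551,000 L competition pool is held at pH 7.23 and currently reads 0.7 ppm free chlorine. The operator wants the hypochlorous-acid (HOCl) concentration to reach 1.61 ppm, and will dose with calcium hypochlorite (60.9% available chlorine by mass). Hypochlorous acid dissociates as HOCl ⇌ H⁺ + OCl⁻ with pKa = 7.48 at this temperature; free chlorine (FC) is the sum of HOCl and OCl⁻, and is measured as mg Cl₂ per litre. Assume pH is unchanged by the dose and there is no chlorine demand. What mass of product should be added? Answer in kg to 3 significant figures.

[OCl⁻]/[HOCl] = 10^(pH − pKa) = 10^(7.23 − 7.48) = 0.5623; fraction as HOCl = 1/(1 + 0.5623) = 0.6401.
Free chlorine required for 1.61 ppm HOCl: 1.61 / 0.6401 = 2.515 ppm.
FC to add: 2.515 − 0.7 = 1.815 mg/L as Cl₂.
Cl₂ equivalent: 1.815 mg/L × 551,000 L = 1000 g.
Product at 60.9% available Cl: 1000 / 0.609 = 1642 g.

1.64 kg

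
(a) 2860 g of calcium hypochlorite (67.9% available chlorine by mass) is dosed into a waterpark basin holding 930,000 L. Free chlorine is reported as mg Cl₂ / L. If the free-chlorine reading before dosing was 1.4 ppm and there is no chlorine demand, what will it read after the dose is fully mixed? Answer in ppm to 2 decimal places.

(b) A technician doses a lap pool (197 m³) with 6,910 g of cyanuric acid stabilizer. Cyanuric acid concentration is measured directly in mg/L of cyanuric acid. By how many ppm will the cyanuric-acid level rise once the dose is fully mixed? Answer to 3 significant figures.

(a) Available chlorine delivered: 2860 g × 0.679 = 1942 g as Cl₂.
(a) Concentration rise: 1942 g / 930,000 L = 2.088 mg/L = 2.09 ppm.
(a) Final FC: 1.4 + 2.09 = 3.49 ppm.

(b) Volume: 197 m³ = 197,000 L.
(b) Rise: 6,910 g / 197,000 L × 1000 = 35.08 mg/L.

(a) 3.49 ppm; (b) 35.1 ppm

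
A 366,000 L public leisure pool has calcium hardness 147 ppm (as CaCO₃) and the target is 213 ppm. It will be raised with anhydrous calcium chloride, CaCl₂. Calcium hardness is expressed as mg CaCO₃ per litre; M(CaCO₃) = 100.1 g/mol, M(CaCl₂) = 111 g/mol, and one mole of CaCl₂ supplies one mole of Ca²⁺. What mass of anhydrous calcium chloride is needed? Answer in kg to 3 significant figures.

Hardness to add: (213 − 147) = 66 mg/L as CaCO₃ × 366,000 L = 24,160 g as CaCO₃.
Moles of Ca²⁺ (1 mol Ca²⁺ ≡ 1 mol CaCO₃): 24,160 / 100.1 g/mol = 241.3 mol.
Mass of CaCl₂: 241.3 × 111 = 26,790 g.

26.8 kg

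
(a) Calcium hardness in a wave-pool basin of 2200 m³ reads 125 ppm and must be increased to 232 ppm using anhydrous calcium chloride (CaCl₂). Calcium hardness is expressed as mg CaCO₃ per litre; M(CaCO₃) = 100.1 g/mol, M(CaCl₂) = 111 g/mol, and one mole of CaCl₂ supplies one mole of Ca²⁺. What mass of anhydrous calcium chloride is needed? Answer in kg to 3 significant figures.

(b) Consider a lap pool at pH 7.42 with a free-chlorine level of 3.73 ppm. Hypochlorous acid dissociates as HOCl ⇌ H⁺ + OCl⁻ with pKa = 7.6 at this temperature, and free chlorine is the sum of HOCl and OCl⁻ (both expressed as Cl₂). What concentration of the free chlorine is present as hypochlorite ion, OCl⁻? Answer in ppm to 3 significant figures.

(a) Volume: 2200 m³ = 2,200,000 L.
(a) Hardness to add: (232 − 125) = 107 mg/L as CaCO₃ × 2,200,000 L = 235,400 g as CaCO₃.
(a) Moles of Ca²⁺ (1 mol Ca²⁺ ≡ 1 mol CaCO₃): 235,400 / 100.1 g/mol = 2352 mol.
(a) Mass of CaCl₂: 2352 × 111 = 261,000 g.

(b) [OCl⁻]/[HOCl] = 10^(pH − pKa) = 10^(7.42 − 7.6) = 10^-0.18 = 0.6607.
(b) Fraction as HOCl = 1 / (1 + 0.6607) = 0.6022.
(b) OCl⁻ = (1 − 0.6022) × 3.73 ppm = 1.484 ppm.

(a) 261 kg; (b) 1.48 ppm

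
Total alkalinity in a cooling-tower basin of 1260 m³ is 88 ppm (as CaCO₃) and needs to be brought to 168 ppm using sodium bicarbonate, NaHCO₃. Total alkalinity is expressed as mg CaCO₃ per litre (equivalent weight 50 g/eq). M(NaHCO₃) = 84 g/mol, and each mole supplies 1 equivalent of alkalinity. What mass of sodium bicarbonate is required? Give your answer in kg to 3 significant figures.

169 kg

Volume: 1260 m³ = 1,260,000 L.
Alkalinity to add: (168 − 88) = 80 mg/L as CaCO₃ × 1,260,000 L = 100,800 g as CaCO₃.
Equivalents: 100,800 g ÷ 50 g/eq = 2016 eq.
NaHCO₃ supplies 1 eq per mole → 2016 mol.
Mass: 2016 mol × 84 g/mol = 169,300 g.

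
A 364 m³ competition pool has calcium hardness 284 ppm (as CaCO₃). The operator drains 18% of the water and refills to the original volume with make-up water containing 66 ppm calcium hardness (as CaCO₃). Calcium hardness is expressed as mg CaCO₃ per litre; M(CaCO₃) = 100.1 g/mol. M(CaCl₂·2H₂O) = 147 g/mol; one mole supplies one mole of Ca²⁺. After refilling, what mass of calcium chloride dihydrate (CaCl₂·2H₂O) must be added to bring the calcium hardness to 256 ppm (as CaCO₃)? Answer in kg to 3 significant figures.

6.01 kg

Volume: 364 m³ = 364,000 L.
After draining 18% and refilling: 284 × 0.82 + 66 × 0.18 = 244.76 ppm.
Deficit to target: 256 − 244.76 = 11.24 mg/L.
As CaCO₃: 11.24 mg/L × 364,000 L = 4091 g; ÷ 100.1 = 40.87 mol Ca²⁺.
Mass: 40.87 × 147 = 6008 g.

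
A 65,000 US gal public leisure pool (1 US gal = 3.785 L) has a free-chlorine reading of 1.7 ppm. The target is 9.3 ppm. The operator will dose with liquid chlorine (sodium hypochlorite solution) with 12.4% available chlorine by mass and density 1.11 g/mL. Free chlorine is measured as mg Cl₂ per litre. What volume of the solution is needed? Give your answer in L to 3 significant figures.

13.6 L

Volume: 65,000 US gal × 3.785 L/gal = 246,025 L.
Chlorine deficit: 9.3 − 1.7 = 7.6 ppm = 7.6 mg/L as Cl₂.
Cl₂ equivalent needed: 7.6 mg/L × 246,025 L = 1,870,000 mg = 1870 g.
Product at 12.4% available chlorine: 1870 / 0.124 = 15,080 g.
Volume at density 1.11 g/mL: 15,080 g ÷ 1.11 g/mL = 13,580 mL.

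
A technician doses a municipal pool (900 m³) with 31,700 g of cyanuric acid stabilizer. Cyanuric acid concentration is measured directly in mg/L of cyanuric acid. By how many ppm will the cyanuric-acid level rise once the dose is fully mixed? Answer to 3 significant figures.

35.2 ppm

Volume: 900 m³ = 900,000 L.
Rise: 31,700 g / 900,000 L × 1000 = 35.22 mg/L.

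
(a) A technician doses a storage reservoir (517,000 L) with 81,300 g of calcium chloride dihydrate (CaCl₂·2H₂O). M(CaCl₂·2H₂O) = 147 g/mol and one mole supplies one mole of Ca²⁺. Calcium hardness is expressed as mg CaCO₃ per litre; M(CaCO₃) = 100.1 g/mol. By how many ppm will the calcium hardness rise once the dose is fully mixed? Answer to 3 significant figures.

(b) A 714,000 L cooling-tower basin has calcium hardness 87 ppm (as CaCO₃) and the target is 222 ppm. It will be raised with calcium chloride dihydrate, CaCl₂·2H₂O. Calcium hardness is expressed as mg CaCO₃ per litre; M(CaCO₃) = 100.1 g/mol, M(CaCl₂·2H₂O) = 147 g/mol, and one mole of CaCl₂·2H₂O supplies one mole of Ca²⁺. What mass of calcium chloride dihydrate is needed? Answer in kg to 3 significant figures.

(a) Moles of Ca²⁺: 81,300 g ÷ 147 g/mol = 553.1 mol.
(a) As CaCO₃: 553.1 mol × 100.1 g/mol = 55,360 g.
(a) Rise: 55,360 g / 517,000 L × 1000 = 107.1 mg/L.

(b) Hardness to add: (222 − 87) = 135 mg/L as CaCO₃ × 714,000 L = 96,390 g as CaCO₃.
(b) Moles of Ca²⁺ (1 mol Ca²⁺ ≡ 1 mol CaCO₃): 96,390 / 100.1 g/mol = 962.9 mol.
(b) Mass of CaCl₂·2H₂O: 962.9 × 147 = 141,600 g.

(a) 107 ppm; (b) 142 kg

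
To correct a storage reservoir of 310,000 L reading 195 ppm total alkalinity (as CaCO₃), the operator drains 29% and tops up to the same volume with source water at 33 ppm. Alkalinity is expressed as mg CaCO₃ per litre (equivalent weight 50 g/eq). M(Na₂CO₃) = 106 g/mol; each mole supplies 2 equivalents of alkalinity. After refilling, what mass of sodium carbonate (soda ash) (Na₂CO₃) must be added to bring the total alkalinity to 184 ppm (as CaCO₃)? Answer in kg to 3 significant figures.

After draining 29% and refilling: 195 × 0.71 + 33 × 0.29 = 148.02 ppm.
Deficit to target: 184 − 148.02 = 35.98 mg/L.
As CaCO₃: 35.98 mg/L × 310,000 L = 11,150 g; ÷ 50 g/eq ÷ 2 = 111.5 mol Na₂CO₃.
Mass: 111.5 × 106 = 11,820 g.

11.8 kg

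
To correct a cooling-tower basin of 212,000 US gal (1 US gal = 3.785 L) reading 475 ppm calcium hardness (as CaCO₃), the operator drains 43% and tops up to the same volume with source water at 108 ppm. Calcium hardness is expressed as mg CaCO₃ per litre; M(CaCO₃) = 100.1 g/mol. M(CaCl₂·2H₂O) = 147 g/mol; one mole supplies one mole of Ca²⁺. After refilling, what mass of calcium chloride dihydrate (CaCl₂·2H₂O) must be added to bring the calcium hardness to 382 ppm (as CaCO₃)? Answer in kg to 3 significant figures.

Volume: 212,000 US gal × 3.785 L/gal = 802,420 L.
After draining 43% and refilling: 475 × 0.57 + 108 × 0.43 = 317.19 ppm.
Deficit to target: 382 − 317.19 = 64.81 mg/L.
As CaCO₃: 64.81 mg/L × 802,420 L = 52,000 g; ÷ 100.1 = 519.5 mol Ca²⁺.
Mass: 519.5 × 147 = 76,370 g.

76.4 kg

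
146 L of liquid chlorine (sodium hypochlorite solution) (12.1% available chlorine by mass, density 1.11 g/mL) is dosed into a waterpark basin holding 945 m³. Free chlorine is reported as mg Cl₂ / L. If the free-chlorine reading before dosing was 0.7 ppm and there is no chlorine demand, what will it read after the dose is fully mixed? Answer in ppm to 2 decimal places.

21.45 ppm

Volume: 945 m³ = 945,000 L.
Mass of solution: 146 L × 1000 mL/L × 1.11 g/mL = 162,100 g.
Available chlorine delivered: 162,100 g × 0.121 = 19,610 g as Cl₂.
Concentration rise: 19,610 g / 945,000 L = 20.75 mg/L = 20.75 ppm.
Final FC: 0.7 + 20.75 = 21.45 ppm.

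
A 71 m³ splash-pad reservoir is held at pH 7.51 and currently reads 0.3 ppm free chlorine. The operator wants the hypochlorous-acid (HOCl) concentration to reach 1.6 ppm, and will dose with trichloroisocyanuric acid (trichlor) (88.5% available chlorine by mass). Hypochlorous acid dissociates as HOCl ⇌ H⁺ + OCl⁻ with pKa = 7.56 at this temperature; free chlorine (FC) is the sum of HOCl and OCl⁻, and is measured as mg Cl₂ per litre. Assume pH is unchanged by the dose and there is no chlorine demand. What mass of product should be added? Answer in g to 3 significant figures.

Volume: 71 m³ = 71,000 L.
[OCl⁻]/[HOCl] = 10^(pH − pKa) = 10^(7.51 − 7.56) = 0.8913; fraction as HOCl = 1/(1 + 0.8913) = 0.5288.
Free chlorine required for 1.6 ppm HOCl: 1.6 / 0.5288 = 3.026 ppm.
FC to add: 3.026 − 0.3 = 2.726 mg/L as Cl₂.
Cl₂ equivalent: 2.726 mg/L × 71,000 L = 193.5 g.
Product at 88.5% available Cl: 193.5 / 0.885 = 218.7 g.

219 g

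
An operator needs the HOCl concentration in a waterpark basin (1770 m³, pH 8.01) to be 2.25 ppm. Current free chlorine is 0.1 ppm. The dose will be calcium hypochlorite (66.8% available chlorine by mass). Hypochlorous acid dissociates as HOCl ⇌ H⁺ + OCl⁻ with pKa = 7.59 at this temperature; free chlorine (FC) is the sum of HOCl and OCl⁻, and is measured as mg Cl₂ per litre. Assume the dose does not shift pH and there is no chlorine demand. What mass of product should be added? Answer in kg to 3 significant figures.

21.4 kg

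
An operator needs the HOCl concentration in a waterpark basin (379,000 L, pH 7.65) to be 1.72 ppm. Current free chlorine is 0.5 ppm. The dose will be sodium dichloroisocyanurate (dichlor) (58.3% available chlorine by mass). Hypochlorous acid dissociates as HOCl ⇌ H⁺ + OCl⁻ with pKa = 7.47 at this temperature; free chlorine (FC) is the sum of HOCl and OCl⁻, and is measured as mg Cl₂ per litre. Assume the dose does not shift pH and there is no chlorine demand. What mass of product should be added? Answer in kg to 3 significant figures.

2.49 kg

[OCl⁻]/[HOCl] = 10^(pH − pKa) = 10^(7.65 − 7.47) = 1.514; fraction as HOCl = 1/(1 + 1.514) = 0.3978.
Free chlorine required for 1.72 ppm HOCl: 1.72 / 0.3978 = 4.323 ppm.
FC to add: 4.323 − 0.5 = 3.823 mg/L as Cl₂.
Cl₂ equivalent: 3.823 mg/L × 379,000 L = 1449 g.
Product at 58.3% available Cl: 1449 / 0.583 = 2485 g.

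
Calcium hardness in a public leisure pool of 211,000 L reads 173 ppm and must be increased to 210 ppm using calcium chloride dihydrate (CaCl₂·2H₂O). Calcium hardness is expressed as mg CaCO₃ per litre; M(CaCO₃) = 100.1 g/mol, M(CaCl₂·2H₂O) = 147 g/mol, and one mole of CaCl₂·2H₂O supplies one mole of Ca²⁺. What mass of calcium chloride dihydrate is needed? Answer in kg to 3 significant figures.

11.5 kg

Hardness to add: (210 − 173) = 37 mg/L as CaCO₃ × 211,000 L = 7807 g as CaCO₃.
Moles of Ca²⁺ (1 mol Ca²⁺ ≡ 1 mol CaCO₃): 7807 / 100.1 g/mol = 77.99 mol.
Mass of CaCl₂·2H₂O: 77.99 × 147 = 11,460 g.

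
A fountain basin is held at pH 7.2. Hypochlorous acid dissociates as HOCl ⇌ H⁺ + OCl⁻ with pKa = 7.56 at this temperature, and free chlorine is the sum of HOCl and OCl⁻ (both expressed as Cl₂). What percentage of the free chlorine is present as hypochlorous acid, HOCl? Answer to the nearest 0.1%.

[OCl⁻]/[HOCl] = 10^(pH − pKa) = 10^(7.2 − 7.56) = 10^-0.36 = 0.4365.
Fraction as HOCl = 1 / (1 + 0.4365) = 0.6961.

69.6%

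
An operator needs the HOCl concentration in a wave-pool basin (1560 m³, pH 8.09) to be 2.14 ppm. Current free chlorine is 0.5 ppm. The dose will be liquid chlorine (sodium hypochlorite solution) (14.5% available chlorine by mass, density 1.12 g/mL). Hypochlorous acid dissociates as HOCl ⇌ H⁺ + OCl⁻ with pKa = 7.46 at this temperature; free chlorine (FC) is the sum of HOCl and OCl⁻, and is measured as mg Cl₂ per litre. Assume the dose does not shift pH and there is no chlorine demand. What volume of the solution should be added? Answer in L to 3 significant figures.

Volume: 1560 m³ = 1,560,000 L.
[OCl⁻]/[HOCl] = 10^(pH − pKa) = 10^(8.09 − 7.46) = 4.266; fraction as HOCl = 1/(1 + 4.266) = 0.1899.
Free chlorine required for 2.14 ppm HOCl: 2.14 / 0.1899 = 11.27 ppm.
FC to add: 11.27 − 0.5 = 10.77 mg/L as Cl₂.
Cl₂ equivalent: 10.77 mg/L × 1,560,000 L = 16,800 g.
Product at 14.5% available Cl: 16,800 / 0.145 = 115,900 g.
Volume: 115,900 g ÷ 1.12 g/mL = 103,400 mL.

103 L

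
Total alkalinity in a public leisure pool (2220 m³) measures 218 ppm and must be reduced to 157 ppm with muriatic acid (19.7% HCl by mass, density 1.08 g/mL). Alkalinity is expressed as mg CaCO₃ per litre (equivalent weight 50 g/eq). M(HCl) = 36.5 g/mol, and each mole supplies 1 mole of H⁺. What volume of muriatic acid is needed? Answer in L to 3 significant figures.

465 L

Volume: 2220 m³ = 2,220,000 L.
Alkalinity to neutralize: (218 − 157) = 61 mg/L as CaCO₃ × 2,220,000 L = 135,400 g as CaCO₃.
Equivalents of H⁺ required: 135,400 ÷ 50 g/eq = 2708 eq = 2708 mol HCl.
Mass of HCl: 2708 × 36.5 = 98,860 g.
Mass of 19.7% solution: 98,860 / 0.197 = 501,800 g.
Volume: 501,800 g ÷ 1.08 g/mL = 464,600 mL.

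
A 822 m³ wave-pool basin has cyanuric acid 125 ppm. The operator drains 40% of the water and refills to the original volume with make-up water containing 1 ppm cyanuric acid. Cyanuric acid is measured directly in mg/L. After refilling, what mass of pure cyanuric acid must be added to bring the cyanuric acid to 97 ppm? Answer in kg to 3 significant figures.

17.8 kg

Volume: 822 m³ = 822,000 L.
After draining 40% and refilling: 125 × 0.60 + 1 × 0.40 = 75.4 ppm.
Deficit to target: 97 − 75.4 = 21.6 mg/L.
Mass: 21.6 mg/L × 822,000 L = 17,760 g cyanuric acid.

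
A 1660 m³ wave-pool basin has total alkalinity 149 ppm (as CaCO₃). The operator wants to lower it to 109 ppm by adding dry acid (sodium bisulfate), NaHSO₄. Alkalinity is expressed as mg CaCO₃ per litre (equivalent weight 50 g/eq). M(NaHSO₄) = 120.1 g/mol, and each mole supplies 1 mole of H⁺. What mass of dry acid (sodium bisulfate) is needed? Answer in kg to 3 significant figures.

159 kg

Volume: 1660 m³ = 1,660,000 L.
Alkalinity to neutralize: (149 − 109) = 40 mg/L as CaCO₃ × 1,660,000 L = 66,400 g as CaCO₃.
Equivalents of H⁺ required: 66,400 ÷ 50 g/eq = 1328 eq = 1328 mol NaHSO₄.
Mass of NaHSO₄: 1328 × 120.1 = 159,500 g.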